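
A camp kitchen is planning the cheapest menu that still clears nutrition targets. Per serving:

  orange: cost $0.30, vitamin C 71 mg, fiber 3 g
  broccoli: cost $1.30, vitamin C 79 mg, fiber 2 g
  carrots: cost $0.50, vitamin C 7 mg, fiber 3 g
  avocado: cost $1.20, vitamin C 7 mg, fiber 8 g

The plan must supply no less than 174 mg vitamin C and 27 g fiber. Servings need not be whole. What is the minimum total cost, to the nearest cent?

orange only: max(174/71, 27/3) = 9 servings → $2.70.
broccoli only: max(174/79, 27/2) = 13.5 servings → $17.55.
carrots only: max(174/7, 27/3) = 24.86 servings → $12.43.
avocado only: max(174/7, 27/8) = 24.86 servings → $29.83.
orange + broccoli: intersection lies outside the first quadrant.
orange + carrots with both tight: 1.734 servings and 7.266 servings → $4.15.
orange + avocado with both tight: 2.199 servings and 2.55 servings → $3.72.
broccoli + carrots with both tight: 1.493 servings and 8.004 servings → $5.94.
broccoli + avocado with both tight: 1.947 servings and 2.888 servings → $6.00.
carrots + avocado: the both-tight solution has a negative serving — not a feasible corner.
Cheapest feasible corner: $2.70.

$2.70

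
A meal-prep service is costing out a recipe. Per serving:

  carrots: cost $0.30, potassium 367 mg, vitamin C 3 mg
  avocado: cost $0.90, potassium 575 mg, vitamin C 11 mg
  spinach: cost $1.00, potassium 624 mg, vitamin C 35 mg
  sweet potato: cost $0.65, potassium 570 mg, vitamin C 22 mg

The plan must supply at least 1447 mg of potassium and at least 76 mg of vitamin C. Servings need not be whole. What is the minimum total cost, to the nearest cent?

$2.18

Minimising a linear cost over {potassium ≥ 1447, vitamin C ≥ 76, servings ≥ 0} — the optimum is at a vertex, using one or two foods.
carrots only: max(1447/367, 76/3) = 25.33 servings → $7.60.
avocado only: max(1447/575, 76/11) = 6.909 servings → $6.22.
spinach only: max(1447/624, 76/35) = 2.319 servings → $2.32.
sweet potato only: max(1447/570, 76/22) = 3.455 servings → $2.25.
carrots + avocado: the both-tight solution has a negative serving — not a feasible corner.
carrots + spinach with both tight: 0.2935 servings and 2.146 servings → $2.23.
carrots + sweet potato: the both-tight solution has a negative serving — not a feasible corner.
avocado + spinach with both tight: 0.2429 servings and 2.095 servings → $2.31.
avocado + sweet potato with both targets exact would need a negative amount; discard.
spinach + sweet potato with both tight: 1.846 servings and 0.5177 servings → $2.18.
So the least-cost plan costs $2.18.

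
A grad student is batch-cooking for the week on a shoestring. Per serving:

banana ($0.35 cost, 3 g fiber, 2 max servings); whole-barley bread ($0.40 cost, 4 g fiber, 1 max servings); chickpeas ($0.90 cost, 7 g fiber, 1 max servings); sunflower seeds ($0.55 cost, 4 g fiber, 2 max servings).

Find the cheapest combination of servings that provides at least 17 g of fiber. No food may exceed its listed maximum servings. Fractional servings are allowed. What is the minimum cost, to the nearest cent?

Cost per g of fiber: whole-barley bread $0.1000, banana $0.1167, chickpeas $0.1286, sunflower seeds $0.1375.
Take 1 serving of whole-barley bread: +4.0 g fiber for $0.40 (total $0.40, still need 13.0 g).
Take 2 servings of banana: +6.0 g fiber for $0.70 (total $1.10, still need 7.0 g).
Take 1 serving of chickpeas: +7.0 g fiber for $0.90 (total $2.00, still need 0.0 g).
Filling from the cheapest source first is optimal under one linear minimum: $2.00.

$2.00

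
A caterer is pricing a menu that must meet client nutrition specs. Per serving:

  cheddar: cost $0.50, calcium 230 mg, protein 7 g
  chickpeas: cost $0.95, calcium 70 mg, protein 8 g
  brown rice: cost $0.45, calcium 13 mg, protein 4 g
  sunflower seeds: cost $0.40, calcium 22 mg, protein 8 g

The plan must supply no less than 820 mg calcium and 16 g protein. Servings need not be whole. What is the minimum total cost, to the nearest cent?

An LP optimum is at a vertex; with two nutrient constraints at most two foods are used. Check each candidate.
cheddar only: max(820/230, 16/7) = 3.565 servings → $1.78.
chickpeas only: max(820/70, 16/8) = 11.71 servings → $11.13.
brown rice only: max(820/13, 16/4) = 63.08 servings → $28.38.
sunflower seeds only: max(820/22, 16/8) = 37.27 servings → $14.91.
cheddar + chickpeas: the both-tight solution has a negative serving — not a feasible corner.
cheddar + brown rice with both targets exact would need a negative amount; discard.
cheddar + sunflower seeds with both targets exact would need a negative amount; discard.
chickpeas + brown rice with both targets exact would need a negative amount; discard.
chickpeas + sunflower seeds: the both-tight solution has a negative serving — not a feasible corner.
brown rice + sunflower seeds with both targets exact would need a negative amount; discard.
The minimum over all feasible corners is $1.78.

$1.78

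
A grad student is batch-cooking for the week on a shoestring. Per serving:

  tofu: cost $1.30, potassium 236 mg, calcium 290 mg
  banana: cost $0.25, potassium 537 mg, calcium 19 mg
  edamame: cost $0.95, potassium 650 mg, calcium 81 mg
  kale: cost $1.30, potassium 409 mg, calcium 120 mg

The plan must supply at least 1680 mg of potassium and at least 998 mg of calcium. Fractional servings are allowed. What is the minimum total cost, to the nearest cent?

$4.75

tofu only: max(1680/236, 998/290) = 7.119 servings → $9.25.
banana only: max(1680/537, 998/19) = 52.53 servings → $13.13.
edamame only: max(1680/650, 998/81) = 12.32 servings → $11.70.
kale only: max(1680/409, 998/120) = 8.317 servings → $10.81.
tofu + banana with both tight: 3.332 servings and 1.664 servings → $4.75.
tofu + edamame with both tight: 3.026 servings and 1.486 servings → $5.35.
tofu + kale with both tight: 2.288 servings and 2.787 servings → $6.60.
banana + edamame with both targets exact would need a negative amount; discard.
banana + kale: the both-tight solution has a negative serving — not a feasible corner.
edamame + kale with both targets exact would need a negative amount; discard.
So the least-cost plan costs $4.75.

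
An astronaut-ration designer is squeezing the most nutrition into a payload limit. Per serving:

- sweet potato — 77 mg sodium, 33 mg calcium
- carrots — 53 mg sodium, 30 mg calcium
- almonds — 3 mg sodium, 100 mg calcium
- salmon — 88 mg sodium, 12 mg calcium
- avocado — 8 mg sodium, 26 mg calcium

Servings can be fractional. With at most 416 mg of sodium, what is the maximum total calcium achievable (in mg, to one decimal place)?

Calcium per mg sodium: almonds 33.33, avocado 3.25, carrots 0.566, sweet potato 0.4286, salmon 0.1364.
With no serving limits, spend the whole sodium allowance on almonds: 416 mg / 3 mg × 100 mg = 13866.7 mg.

13866.7 mg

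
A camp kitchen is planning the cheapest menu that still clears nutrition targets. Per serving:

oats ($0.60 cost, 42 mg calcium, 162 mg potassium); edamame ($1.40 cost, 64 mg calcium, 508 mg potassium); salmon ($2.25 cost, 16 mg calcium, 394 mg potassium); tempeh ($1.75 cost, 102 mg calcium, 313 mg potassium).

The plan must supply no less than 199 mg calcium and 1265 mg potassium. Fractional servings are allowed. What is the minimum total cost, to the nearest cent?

The cheapest plan sits at a corner of the feasible region — with two constraints it uses at most two foods.
oats only: max(199/42, 1265/162) = 7.809 servings → $4.69.
edamame only: max(199/64, 1265/508) = 3.109 servings → $4.35.
salmon only: max(199/16, 1265/394) = 12.44 servings → $27.98.
tempeh only: max(199/102, 1265/313) = 4.042 servings → $7.07.
oats + edamame with both tight: 1.836 servings and 1.905 servings → $3.77.
oats + salmon with both tight: 4.168 servings and 1.497 servings → $5.87.
oats + tempeh: the both-tight solution has a negative serving — not a feasible corner.
edamame + salmon: the both-tight solution has a negative serving — not a feasible corner.
edamame + tempeh with both tight: 2.1 servings and 0.6334 servings → $4.05.
salmon + tempeh with both tight: 1.897 servings and 1.653 servings → $7.16.
The minimum over all feasible corners is $3.77.

$3.77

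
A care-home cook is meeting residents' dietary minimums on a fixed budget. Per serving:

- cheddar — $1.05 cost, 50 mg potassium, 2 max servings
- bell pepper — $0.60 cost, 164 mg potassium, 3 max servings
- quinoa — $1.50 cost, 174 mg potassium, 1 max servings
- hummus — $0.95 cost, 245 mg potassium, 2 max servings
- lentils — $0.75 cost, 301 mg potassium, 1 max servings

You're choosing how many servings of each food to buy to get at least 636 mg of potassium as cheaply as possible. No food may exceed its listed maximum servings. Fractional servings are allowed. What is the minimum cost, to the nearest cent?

$1.98

Cost per mg of potassium: lentils $0.0025, bell pepper $0.0037, hummus $0.0039, quinoa $0.0086, cheddar $0.0210.
Take 1 serving of lentils: +301.0 mg potassium for $0.75 (total $0.75, still need 335.0 mg).
Take 2.043 servings of bell pepper: +335.0 mg potassium for $1.23 (total $1.98, still need 0.0 mg).
Greedy by cheapest-per-mg is optimal for a single linear constraint, so the minimum cost is $1.98.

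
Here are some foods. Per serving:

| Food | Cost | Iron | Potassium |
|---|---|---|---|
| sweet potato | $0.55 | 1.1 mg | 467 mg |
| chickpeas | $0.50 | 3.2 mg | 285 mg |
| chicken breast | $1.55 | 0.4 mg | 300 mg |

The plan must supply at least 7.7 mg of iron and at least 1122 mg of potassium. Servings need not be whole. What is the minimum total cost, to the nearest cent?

$1.65

Two binding constraints pin down two serving amounts, so the optimal mix uses at most two foods. The candidates are each food alone (scaled to the tighter of iron/potassium) and each pair with both constraints tight.
sweet potato only: max(7.7/1.1, 1122/467) = 7 servings → $3.85.
chickpeas only: max(7.7/3.2, 1122/285) = 3.937 servings → $1.97.
chicken breast only: max(7.7/0.4, 1122/300) = 19.25 servings → $29.84.
sweet potato + chickpeas with both tight: 1.182 servings and 2 servings → $1.65.
sweet potato + chicken breast: the both-tight solution has a negative serving — not a feasible corner.
chickpeas + chicken breast with both tight: 2.2 servings and 1.65 servings → $3.66.
The minimum over all feasible corners is $1.65.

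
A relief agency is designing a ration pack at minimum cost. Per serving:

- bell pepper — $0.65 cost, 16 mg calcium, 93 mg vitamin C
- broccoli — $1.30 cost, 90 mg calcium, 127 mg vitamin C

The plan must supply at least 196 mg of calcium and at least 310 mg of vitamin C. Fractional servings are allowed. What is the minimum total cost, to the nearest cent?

$3.03

bell pepper only: max(196/16, 310/93) = 12.25 servings → $7.96.
broccoli only: max(196/90, 310/127) = 2.441 servings → $3.17.
bell pepper + broccoli with both tight: 0.4746 servings and 2.093 servings → $3.03.
So the least-cost plan costs $3.03.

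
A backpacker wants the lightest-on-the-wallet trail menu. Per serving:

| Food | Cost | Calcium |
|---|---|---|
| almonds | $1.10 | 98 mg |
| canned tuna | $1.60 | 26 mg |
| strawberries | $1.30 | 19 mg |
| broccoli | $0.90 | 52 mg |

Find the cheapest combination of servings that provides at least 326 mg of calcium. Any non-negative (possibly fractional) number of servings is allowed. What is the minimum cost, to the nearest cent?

Cost per mg of calcium: almonds $0.0112, broccoli $0.0173, canned tuna $0.0615, strawberries $0.0684.
With no serving limits, use only almonds: 326 mg / 98 mg = 3.327 servings × $1.10 = $3.66.

$3.66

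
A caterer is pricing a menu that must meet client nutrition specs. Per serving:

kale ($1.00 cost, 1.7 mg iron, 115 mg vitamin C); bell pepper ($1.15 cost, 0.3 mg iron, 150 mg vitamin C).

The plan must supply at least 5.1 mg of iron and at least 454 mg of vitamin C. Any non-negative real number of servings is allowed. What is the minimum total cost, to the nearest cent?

At the optimum either one food covers both requirements or two foods hit both targets exactly; no other combination can be cheaper.
kale only: max(5.1/1.7, 454/115) = 3.948 servings → $3.95.
bell pepper only: max(5.1/0.3, 454/150) = 17 servings → $19.55.
kale + bell pepper with both tight: 2.852 servings and 0.8404 servings → $3.82.
So the least-cost plan costs $3.82.

$3.82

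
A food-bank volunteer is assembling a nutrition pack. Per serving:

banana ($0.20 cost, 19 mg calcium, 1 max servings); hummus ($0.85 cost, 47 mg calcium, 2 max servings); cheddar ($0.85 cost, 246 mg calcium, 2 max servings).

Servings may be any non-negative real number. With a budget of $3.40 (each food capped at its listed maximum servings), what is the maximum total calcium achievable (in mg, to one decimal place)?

593.9 mg

Calcium per dollar: cheddar 289.4, banana 95, hummus 55.29.
Take 2 servings of cheddar: spends $1.70, +492.0 mg calcium (running total 492.0 mg).
Take 1 serving of banana: spends $0.20, +19.0 mg calcium (running total 511.0 mg).
Take 1.765 servings of hummus: spends $1.50, +82.9 mg calcium (running total 593.9 mg).
Filling greedily by calcium-per-dollar is optimal for one linear limit, giving 593.9 mg.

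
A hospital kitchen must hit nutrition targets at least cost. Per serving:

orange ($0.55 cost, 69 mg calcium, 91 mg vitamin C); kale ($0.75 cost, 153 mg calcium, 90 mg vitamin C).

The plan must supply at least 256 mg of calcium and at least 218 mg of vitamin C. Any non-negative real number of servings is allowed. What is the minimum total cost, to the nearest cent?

$1.54

Two binding constraints pin down two serving amounts, so the optimal mix uses at most two foods. The candidates are each food alone (scaled to the tighter of calcium/vitamin C) and each pair with both constraints tight.
orange only: max(256/69, 218/91) = 3.71 servings → $2.04.
kale only: max(256/153, 218/90) = 2.422 servings → $1.82.
orange + kale with both tight: 1.337 servings and 1.07 servings → $1.54.
Cheapest feasible corner: $1.54.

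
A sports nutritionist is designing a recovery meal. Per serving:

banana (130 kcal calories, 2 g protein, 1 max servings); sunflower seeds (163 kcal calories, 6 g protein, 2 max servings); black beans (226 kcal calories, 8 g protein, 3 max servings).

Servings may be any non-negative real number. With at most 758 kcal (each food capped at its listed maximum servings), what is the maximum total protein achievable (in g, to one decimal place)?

Protein per kcal: sunflower seeds 0.03681, black beans 0.0354, banana 0.01538.
Take 2 servings of sunflower seeds: uses 326 kcal, +12.0 g protein (running total 12.0 g).
Take 1.912 servings of black beans: uses 432 kcal, +15.3 g protein (running total 27.3 g).
Filling greedily by protein-per-kcal is optimal for one linear limit, giving 27.3 g.

27.3 g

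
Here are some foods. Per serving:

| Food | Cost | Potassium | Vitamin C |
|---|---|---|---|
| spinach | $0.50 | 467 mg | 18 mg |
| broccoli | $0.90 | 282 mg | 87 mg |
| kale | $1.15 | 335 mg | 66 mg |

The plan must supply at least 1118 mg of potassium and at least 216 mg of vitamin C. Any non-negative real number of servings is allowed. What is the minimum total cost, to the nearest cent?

For a min-cost LP with two ≥-constraints, a basic feasible solution has at most two positive variables.
spinach only: max(1118/467, 216/18) = 12 servings → $6.00.
broccoli only: max(1118/282, 216/87) = 3.965 servings → $3.57.
kale only: max(1118/335, 216/66) = 3.337 servings → $3.84.
spinach + broccoli with both tight: 1.023 servings and 2.271 servings → $2.56.
spinach + kale with both tight: 0.0576 servings and 3.257 servings → $3.77.
broccoli + kale with both targets exact would need a negative amount; discard.
The minimum over all feasible corners is $2.56.

$2.56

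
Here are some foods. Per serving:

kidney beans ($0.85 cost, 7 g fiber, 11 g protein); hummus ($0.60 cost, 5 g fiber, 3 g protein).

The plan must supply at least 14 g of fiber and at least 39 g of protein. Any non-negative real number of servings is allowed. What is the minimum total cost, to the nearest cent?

$3.01

The cheapest plan sits at a corner of the feasible region — with two constraints it uses at most two foods.
kidney beans only: max(14/7, 39/11) = 3.545 servings → $3.01.
hummus only: max(14/5, 39/3) = 13 servings → $7.80.
kidney beans + hummus with both targets exact would need a negative amount; discard.
The minimum over all feasible corners is $3.01.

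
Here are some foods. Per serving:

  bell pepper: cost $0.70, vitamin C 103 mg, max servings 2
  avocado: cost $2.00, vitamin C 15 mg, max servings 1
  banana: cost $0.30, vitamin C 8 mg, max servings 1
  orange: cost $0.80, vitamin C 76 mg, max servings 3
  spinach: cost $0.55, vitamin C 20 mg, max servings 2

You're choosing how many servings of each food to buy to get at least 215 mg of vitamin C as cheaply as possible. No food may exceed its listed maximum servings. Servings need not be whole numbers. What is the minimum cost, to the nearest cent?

Cost per mg of vitamin C: bell pepper $0.0068, orange $0.0105, spinach $0.0275, banana $0.0375, avocado $0.1333.
Take 2 servings of bell pepper: +206.0 mg vitamin C for $1.40 (total $1.40, still need 9.0 mg).
Take 0.1184 servings of orange: +9.0 mg vitamin C for $0.09 (total $1.49, still need 0.0 mg).
Filling from the cheapest source first is optimal under one linear minimum: $1.49.

$1.49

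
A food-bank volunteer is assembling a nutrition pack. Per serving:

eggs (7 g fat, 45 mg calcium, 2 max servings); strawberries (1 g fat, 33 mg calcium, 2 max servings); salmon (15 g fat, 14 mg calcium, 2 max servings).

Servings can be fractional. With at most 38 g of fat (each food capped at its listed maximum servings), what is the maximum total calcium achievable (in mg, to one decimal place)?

Calcium per g fat: strawberries 33, eggs 6.429, salmon 0.9333.
Take 2 servings of strawberries: uses 2 g fat, +66.0 mg calcium (running total 66.0 mg).
Take 2 servings of eggs: uses 14 g fat, +90.0 mg calcium (running total 156.0 mg).
Take 1.467 servings of salmon: uses 22 g fat, +20.5 mg calcium (running total 176.5 mg).
Filling greedily by calcium-per-g fat is optimal for one linear limit, giving 176.5 mg.

176.5 mg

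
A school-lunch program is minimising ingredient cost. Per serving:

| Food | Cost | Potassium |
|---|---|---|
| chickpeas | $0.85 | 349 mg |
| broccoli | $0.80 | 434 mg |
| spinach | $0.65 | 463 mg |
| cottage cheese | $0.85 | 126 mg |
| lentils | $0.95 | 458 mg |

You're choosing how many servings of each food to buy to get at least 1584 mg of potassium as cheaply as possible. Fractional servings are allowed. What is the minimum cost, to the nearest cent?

$2.22

Cost per mg of potassium: spinach $0.0014, broccoli $0.0018, lentils $0.0021, chickpeas $0.0024, cottage cheese $0.0067.
With no serving limits, use only spinach: 1584 mg / 463 mg = 3.421 servings × $0.65 = $2.22.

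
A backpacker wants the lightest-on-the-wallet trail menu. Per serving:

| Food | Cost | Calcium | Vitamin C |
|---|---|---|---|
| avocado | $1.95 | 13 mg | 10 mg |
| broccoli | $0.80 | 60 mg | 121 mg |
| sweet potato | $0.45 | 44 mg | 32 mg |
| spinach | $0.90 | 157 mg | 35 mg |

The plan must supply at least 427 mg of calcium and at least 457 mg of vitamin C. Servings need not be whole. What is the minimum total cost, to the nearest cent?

$3.98

At the optimum either one food covers both requirements or two foods hit both targets exactly; no other combination can be cheaper.
avocado only: max(427/13, 457/10) = 45.7 servings → $89.11.
broccoli only: max(427/60, 457/121) = 7.117 servings → $5.69.
sweet potato only: max(427/44, 457/32) = 14.28 servings → $6.43.
spinach only: max(427/157, 457/35) = 13.06 servings → $11.75.
avocado + broccoli with both tight: 24.92 servings and 1.717 servings → $49.97.
avocado + sweet potato with both targets exact would need a negative amount; discard.
avocado + spinach: intersection lies outside the first quadrant.
broccoli + sweet potato with both tight: 1.893 servings and 7.123 servings → $4.72.
broccoli + spinach with both tight: 3.362 servings and 1.435 servings → $3.98.
sweet potato + spinach: intersection lies outside the first quadrant.
So the least-cost plan costs $3.98.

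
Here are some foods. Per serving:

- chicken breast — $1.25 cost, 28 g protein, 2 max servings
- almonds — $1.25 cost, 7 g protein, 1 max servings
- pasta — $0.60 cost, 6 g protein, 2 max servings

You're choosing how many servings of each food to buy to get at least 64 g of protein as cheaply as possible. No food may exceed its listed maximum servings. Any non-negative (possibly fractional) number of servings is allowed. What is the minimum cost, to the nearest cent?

$3.30

Cost per g of protein: chicken breast $0.0446, pasta $0.1000, almonds $0.1786.
Take 2 servings of chicken breast: +56.0 g protein for $2.50 (total $2.50, still need 8.0 g).
Take 1.333 servings of pasta: +8.0 g protein for $0.80 (total $3.30, still need 0.0 g).
Greedy by cheapest-per-g is optimal for a single linear constraint, so the minimum cost is $3.30.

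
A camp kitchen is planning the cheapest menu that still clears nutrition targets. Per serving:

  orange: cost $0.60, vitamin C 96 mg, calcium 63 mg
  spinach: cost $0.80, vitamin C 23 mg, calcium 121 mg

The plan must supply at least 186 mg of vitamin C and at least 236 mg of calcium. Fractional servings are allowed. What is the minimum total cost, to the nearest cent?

$1.87

Two binding constraints pin down two serving amounts, so the optimal mix uses at most two foods. The candidates are each food alone (scaled to the tighter of vitamin C/calcium) and each pair with both constraints tight.
orange only: max(186/96, 236/63) = 3.746 servings → $2.25.
spinach only: max(186/23, 236/121) = 8.087 servings → $6.47.
orange + spinach with both tight: 1.68 servings and 1.076 servings → $1.87.
The minimum over all feasible corners is $1.87.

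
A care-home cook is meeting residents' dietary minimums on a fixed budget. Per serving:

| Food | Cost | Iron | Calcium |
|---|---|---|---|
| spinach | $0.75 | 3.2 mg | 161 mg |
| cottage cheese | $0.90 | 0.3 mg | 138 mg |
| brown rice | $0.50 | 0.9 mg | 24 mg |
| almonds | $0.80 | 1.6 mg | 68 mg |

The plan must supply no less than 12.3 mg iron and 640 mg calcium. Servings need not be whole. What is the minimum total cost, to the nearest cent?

$2.98

A basic optimal solution has at most two foods positive. Try each food alone and each pair with both targets met exactly.
spinach only: max(12.3/3.2, 640/161) = 3.975 servings → $2.98.
cottage cheese only: max(12.3/0.3, 640/138) = 41 servings → $36.90.
brown rice only: max(12.3/0.9, 640/24) = 26.67 servings → $13.33.
almonds only: max(12.3/1.6, 640/68) = 9.412 servings → $7.53.
spinach + cottage cheese with both tight: 3.828 servings and 0.1721 servings → $3.03.
spinach + brown rice with both targets exact would need a negative amount; discard.
spinach + almonds with both targets exact would need a negative amount; discard.
cottage cheese + brown rice with both tight: 2.4 servings and 12.87 servings → $8.59.
cottage cheese + almonds with both tight: 0.9361 servings and 7.512 servings → $6.85.
brown rice + almonds with both targets exact would need a negative amount; discard.
Cheapest feasible corner: $2.98.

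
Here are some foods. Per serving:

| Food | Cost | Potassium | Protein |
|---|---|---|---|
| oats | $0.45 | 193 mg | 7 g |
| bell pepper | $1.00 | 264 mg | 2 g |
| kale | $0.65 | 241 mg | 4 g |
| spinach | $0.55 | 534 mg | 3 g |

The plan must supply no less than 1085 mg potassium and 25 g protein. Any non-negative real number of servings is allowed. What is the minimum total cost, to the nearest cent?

$1.92

Check every corner: each single food scaled to meet both minima, and each pair solved so both constraints bind.
oats only: max(1085/193, 25/7) = 5.622 servings → $2.53.
bell pepper only: max(1085/264, 25/2) = 12.5 servings → $12.50.
kale only: max(1085/241, 25/4) = 6.25 servings → $4.06.
spinach only: max(1085/534, 25/3) = 8.333 servings → $4.58.
oats + bell pepper with both tight: 3.03 servings and 1.895 servings → $3.26.
oats + kale with both tight: 1.842 servings and 3.027 servings → $2.80.
oats + spinach with both tight: 3.196 servings and 0.8769 servings → $1.92.
bell pepper + kale with both targets exact would need a negative amount; discard.
bell pepper + spinach with both targets exact would need a negative amount; discard.
kale + spinach: intersection lies outside the first quadrant.
So the least-cost plan costs $1.92.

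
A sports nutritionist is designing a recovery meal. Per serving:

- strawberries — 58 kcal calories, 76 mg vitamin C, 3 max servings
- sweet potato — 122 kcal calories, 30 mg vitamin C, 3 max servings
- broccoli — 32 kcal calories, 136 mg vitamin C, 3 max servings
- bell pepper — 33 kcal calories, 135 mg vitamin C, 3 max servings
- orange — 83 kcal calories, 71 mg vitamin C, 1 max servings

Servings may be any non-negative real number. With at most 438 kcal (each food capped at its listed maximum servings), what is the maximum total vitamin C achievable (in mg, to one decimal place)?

1100.0 mg

Vitamin C per kcal: broccoli 4.25, bell pepper 4.091, strawberries 1.31, orange 0.8554, sweet potato 0.2459.
Take 3 servings of broccoli: uses 96 kcal, +408.0 mg vitamin C (running total 408.0 mg).
Take 3 servings of bell pepper: uses 99 kcal, +405.0 mg vitamin C (running total 813.0 mg).
Take 3 servings of strawberries: uses 174 kcal, +228.0 mg vitamin C (running total 1041.0 mg).
Take 0.8313 servings of orange: uses 69 kcal, +59.0 mg vitamin C (running total 1100.0 mg).
Greedy by best ratio exhausts the calories allowance optimally: 1100.0 mg.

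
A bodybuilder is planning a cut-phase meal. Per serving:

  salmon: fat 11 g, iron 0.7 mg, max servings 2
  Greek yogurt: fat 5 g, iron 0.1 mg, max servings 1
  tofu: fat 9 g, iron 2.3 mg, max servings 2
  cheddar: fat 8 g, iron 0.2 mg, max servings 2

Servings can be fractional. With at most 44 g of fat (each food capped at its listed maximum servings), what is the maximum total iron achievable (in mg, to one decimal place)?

6.1 mg

Iron per g fat: tofu 0.2556, salmon 0.06364, cheddar 0.025, Greek yogurt 0.02.
Take 2 servings of tofu: uses 18 g fat, +4.6 mg iron (running total 4.6 mg).
Take 2 servings of salmon: uses 22 g fat, +1.4 mg iron (running total 6.0 mg).
Take 0.5 servings of cheddar: uses 4 g fat, +0.1 mg iron (running total 6.1 mg).
Greedy by best ratio exhausts the fat allowance optimally: 6.1 mg.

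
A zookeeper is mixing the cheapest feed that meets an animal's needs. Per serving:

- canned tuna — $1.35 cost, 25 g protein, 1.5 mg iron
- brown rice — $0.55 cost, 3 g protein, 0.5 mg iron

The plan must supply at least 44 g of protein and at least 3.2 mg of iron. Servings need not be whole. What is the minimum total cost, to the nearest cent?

$2.88

Compare the cost at each extreme point of the feasible region.
canned tuna only: max(44/25, 3.2/1.5) = 2.133 servings → $2.88.
brown rice only: max(44/3, 3.2/0.5) = 14.67 servings → $8.07.
canned tuna + brown rice with both tight: 1.55 servings and 1.75 servings → $3.06.
So the least-cost plan costs $2.88.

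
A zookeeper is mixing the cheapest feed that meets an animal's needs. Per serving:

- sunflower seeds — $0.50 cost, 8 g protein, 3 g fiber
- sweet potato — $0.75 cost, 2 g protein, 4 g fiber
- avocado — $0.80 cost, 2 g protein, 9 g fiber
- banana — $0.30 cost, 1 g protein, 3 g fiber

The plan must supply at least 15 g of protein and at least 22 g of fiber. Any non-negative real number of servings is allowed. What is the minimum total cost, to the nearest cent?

At the optimum either one food covers both requirements or two foods hit both targets exactly; no other combination can be cheaper.
sunflower seeds only: max(15/8, 22/3) = 7.333 servings → $3.67.
sweet potato only: max(15/2, 22/4) = 7.5 servings → $5.62.
avocado only: max(15/2, 22/9) = 7.5 servings → $6.00.
banana only: max(15/1, 22/3) = 15 servings → $4.50.
sunflower seeds + sweet potato with both tight: 0.6154 servings and 5.038 servings → $4.09.
sunflower seeds + avocado with both tight: 1.379 servings and 1.985 servings → $2.28.
sunflower seeds + banana with both tight: 1.095 servings and 6.238 servings → $2.42.
sweet potato + avocado with both targets exact would need a negative amount; discard.
sweet potato + banana: intersection lies outside the first quadrant.
avocado + banana: the both-tight solution has a negative serving — not a feasible corner.
Cheapest feasible corner: $2.28.

$2.28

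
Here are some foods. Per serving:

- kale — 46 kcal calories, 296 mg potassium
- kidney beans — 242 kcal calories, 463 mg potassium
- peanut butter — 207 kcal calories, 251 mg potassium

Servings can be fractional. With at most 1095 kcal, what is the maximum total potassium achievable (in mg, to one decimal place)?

7046.1 mg

Potassium per kcal: kale 6.435, kidney beans 1.913, peanut butter 1.213.
With no serving limits, spend the whole calories allowance on kale: 1095 kcal / 46 kcal × 296 mg = 7046.1 mg.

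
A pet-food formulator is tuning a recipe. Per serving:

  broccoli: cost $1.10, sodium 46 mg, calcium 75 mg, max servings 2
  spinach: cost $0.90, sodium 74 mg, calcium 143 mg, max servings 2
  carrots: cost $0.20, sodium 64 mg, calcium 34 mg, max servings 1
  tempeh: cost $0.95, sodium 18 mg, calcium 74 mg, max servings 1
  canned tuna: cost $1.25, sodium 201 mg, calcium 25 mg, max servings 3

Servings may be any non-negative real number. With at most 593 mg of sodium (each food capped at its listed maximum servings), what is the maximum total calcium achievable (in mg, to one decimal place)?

Calcium per mg sodium: tempeh 4.111, spinach 1.932, broccoli 1.63, carrots 0.5312, canned tuna 0.1244.
Take 1 serving of tempeh: uses 18 mg sodium, +74.0 mg calcium (running total 74.0 mg).
Take 2 servings of spinach: uses 148 mg sodium, +286.0 mg calcium (running total 360.0 mg).
Take 2 servings of broccoli: uses 92 mg sodium, +150.0 mg calcium (running total 510.0 mg).
Take 1 serving of carrots: uses 64 mg sodium, +34.0 mg calcium (running total 544.0 mg).
Take 1.348 servings of canned tuna: uses 271 mg sodium, +33.7 mg calcium (running total 577.7 mg).
Greedy by best ratio exhausts the sodium allowance optimally: 577.7 mg.

577.7 mg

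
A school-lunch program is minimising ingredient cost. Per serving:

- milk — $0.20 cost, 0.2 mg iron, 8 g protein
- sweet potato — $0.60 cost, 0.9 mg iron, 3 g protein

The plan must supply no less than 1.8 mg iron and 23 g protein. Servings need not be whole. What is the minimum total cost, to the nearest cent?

milk only: max(1.8/0.2, 23/8) = 9 servings → $1.80.
sweet potato only: max(1.8/0.9, 23/3) = 7.667 servings → $4.60.
milk + sweet potato with both tight: 2.318 servings and 1.485 servings → $1.35.
The minimum over all feasible corners is $1.35.

$1.35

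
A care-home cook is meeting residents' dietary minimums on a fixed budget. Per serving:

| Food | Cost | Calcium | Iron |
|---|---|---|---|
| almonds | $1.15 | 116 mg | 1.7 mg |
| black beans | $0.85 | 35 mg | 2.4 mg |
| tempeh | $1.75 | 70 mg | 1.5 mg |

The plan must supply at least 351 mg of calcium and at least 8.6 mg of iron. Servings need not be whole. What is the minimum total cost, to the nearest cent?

At the optimum either one food covers both requirements or two foods hit both targets exactly; no other combination can be cheaper.
almonds only: max(351/116, 8.6/1.7) = 5.059 servings → $5.82.
black beans only: max(351/35, 8.6/2.4) = 10.03 servings → $8.52.
tempeh only: max(351/70, 8.6/1.5) = 5.733 servings → $10.03.
almonds + black beans with both tight: 2.473 servings and 1.831 servings → $4.40.
almonds + tempeh with both targets exact would need a negative amount; discard.
black beans + tempeh with both tight: 0.6537 servings and 4.687 servings → $8.76.
Cheapest feasible corner: $4.40.

$4.40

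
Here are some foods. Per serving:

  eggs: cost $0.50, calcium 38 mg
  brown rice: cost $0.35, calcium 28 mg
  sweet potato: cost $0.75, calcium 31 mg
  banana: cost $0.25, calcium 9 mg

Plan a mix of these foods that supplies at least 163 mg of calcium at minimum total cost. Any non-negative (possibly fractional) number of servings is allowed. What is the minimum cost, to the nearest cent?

$2.04

Cost per mg of calcium: brown rice $0.0125, eggs $0.0132, sweet potato $0.0242, banana $0.0278.
With no serving limits, use only brown rice: 163 mg / 28 mg = 5.821 servings × $0.35 = $2.04.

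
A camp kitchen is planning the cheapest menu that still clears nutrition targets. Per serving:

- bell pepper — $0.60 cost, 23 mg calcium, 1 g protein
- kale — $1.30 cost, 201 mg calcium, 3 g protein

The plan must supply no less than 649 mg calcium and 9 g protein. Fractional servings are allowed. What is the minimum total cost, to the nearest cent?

$4.20

This is a tiny linear program; its minimum lies at a vertex of the feasible set. List the vertices and price them.
bell pepper only: max(649/23, 9/1) = 28.22 servings → $16.93.
kale only: max(649/201, 9/3) = 3.229 servings → $4.20.
bell pepper + kale: the both-tight solution has a negative serving — not a feasible corner.
Cheapest feasible corner: $4.20.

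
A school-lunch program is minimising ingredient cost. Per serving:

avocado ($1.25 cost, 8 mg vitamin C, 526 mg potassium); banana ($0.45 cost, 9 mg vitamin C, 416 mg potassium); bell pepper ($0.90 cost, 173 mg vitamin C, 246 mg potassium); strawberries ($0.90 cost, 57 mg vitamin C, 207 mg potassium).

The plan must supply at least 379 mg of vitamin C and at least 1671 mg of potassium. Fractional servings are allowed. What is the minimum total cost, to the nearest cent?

$3.10

This is a tiny linear program; its minimum lies at a vertex of the feasible set. List the vertices and price them.
avocado only: max(379/8, 1671/526) = 47.38 servings → $59.22.
banana only: max(379/9, 1671/416) = 42.11 servings → $18.95.
bell pepper only: max(379/173, 1671/246) = 6.793 servings → $6.11.
strawberries only: max(379/57, 1671/207) = 8.072 servings → $7.27.
avocado + banana: the both-tight solution has a negative serving — not a feasible corner.
avocado + bell pepper with both tight: 2.2 servings and 2.089 servings → $4.63.
avocado + strawberries with both tight: 0.5929 servings and 6.566 servings → $6.65.
banana + bell pepper with both tight: 2.808 servings and 2.045 servings → $3.10.
banana + strawberries with both tight: 0.7686 servings and 6.528 servings → $6.22.
bell pepper + strawberries with both targets exact would need a negative amount; discard.
So the least-cost plan costs $3.10.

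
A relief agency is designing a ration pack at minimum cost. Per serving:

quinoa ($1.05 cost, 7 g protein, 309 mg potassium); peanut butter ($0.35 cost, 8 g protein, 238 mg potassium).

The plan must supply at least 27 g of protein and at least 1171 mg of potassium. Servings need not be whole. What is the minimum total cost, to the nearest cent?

A basic optimal solution has at most two foods positive. Try each food alone and each pair with both targets met exactly.
quinoa only: max(27/7, 1171/309) = 3.857 servings → $4.05.
peanut butter only: max(27/8, 1171/238) = 4.92 servings → $1.72.
quinoa + peanut butter with both tight: 3.65 servings and 0.1811 servings → $3.90.
Cheapest feasible corner: $1.72.

$1.72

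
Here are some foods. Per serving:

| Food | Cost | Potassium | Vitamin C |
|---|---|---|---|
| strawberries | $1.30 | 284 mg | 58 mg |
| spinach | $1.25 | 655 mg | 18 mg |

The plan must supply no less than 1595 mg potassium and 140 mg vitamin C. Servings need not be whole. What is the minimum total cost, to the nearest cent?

$4.50

A basic optimal solution has at most two foods positive. Try each food alone and each pair with both targets met exactly.
strawberries only: max(1595/284, 140/58) = 5.616 servings → $7.30.
spinach only: max(1595/655, 140/18) = 7.778 servings → $9.72.
strawberries + spinach with both tight: 1.916 servings and 1.604 servings → $4.50.
So the least-cost plan costs $4.50.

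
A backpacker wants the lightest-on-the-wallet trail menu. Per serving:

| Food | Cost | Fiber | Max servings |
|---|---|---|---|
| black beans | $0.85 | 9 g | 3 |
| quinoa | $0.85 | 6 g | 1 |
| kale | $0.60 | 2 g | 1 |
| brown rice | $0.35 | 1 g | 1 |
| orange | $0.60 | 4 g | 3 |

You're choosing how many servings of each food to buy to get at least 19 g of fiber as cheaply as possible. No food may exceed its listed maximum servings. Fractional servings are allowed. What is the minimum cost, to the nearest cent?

$1.79

Cost per g of fiber: black beans $0.0944, quinoa $0.1417, orange $0.1500, kale $0.3000, brown rice $0.3500.
Take 2.111 servings of black beans: +19.0 g fiber for $1.79 (total $1.79, still need 0.0 g).
Greedy by cheapest-per-g is optimal for a single linear constraint, so the minimum cost is $1.79.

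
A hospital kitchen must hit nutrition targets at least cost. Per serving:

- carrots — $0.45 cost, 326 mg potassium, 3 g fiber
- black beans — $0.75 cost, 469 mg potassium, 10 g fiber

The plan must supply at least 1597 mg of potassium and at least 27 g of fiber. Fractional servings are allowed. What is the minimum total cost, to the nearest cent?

$2.43

A basic optimal solution has at most two foods positive. Try each food alone and each pair with both targets met exactly.
carrots only: max(1597/326, 27/3) = 9 servings → $4.05.
black beans only: max(1597/469, 27/10) = 3.405 servings → $2.55.
carrots + black beans with both tight: 1.785 servings and 2.165 servings → $2.43.
The minimum over all feasible corners is $2.43.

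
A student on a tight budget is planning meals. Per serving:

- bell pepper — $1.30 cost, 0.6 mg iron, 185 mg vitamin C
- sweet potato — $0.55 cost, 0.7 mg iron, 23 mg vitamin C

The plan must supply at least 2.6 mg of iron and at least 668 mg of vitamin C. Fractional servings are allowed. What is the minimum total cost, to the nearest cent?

bell pepper only: max(2.6/0.6, 668/185) = 4.333 servings → $5.63.
sweet potato only: max(2.6/0.7, 668/23) = 29.04 servings → $15.97.
bell pepper + sweet potato with both tight: 3.525 servings and 0.6932 servings → $4.96.
Cheapest feasible corner: $4.96.

$4.96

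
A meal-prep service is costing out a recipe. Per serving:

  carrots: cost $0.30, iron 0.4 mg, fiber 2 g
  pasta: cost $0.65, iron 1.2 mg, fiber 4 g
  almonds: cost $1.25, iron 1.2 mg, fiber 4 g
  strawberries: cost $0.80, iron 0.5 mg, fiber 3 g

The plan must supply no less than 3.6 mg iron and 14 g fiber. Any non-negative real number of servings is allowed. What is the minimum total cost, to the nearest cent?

$2.20

Minimising a linear cost over {iron ≥ 3.6, fiber ≥ 14, servings ≥ 0} — the optimum is at a vertex, using one or two foods.
carrots only: max(3.6/0.4, 14/2) = 9 servings → $2.70.
pasta only: max(3.6/1.2, 14/4) = 3.5 servings → $2.27.
almonds only: max(3.6/1.2, 14/4) = 3.5 servings → $4.38.
strawberries only: max(3.6/0.5, 14/3) = 7.2 servings → $5.76.
carrots + pasta with both tight: 3 servings and 2 servings → $2.20.
carrots + almonds with both tight: 3 servings and 2 servings → $3.40.
carrots + strawberries with both targets exact would need a negative amount; discard.
pasta + almonds (both tight): parallel constraints — no distinct corner.
pasta + strawberries with both tight: 2.375 servings and 1.5 servings → $2.74.
almonds + strawberries with both tight: 2.375 servings and 1.5 servings → $4.17.
The minimum over all feasible corners is $2.20.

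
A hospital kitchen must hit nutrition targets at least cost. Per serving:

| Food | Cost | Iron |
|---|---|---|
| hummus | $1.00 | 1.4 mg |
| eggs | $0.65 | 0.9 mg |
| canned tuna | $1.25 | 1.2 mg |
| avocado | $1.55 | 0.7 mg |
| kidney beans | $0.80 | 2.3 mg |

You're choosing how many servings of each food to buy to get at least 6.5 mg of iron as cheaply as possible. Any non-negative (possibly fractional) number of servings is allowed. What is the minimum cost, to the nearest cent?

Cost per mg of iron: kidney beans $0.3478, hummus $0.7143, eggs $0.7222, canned tuna $1.0417, avocado $2.2143.
With no serving limits, use only kidney beans: 6.5 mg / 2.3 mg = 2.826 servings × $0.80 = $2.26.

$2.26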